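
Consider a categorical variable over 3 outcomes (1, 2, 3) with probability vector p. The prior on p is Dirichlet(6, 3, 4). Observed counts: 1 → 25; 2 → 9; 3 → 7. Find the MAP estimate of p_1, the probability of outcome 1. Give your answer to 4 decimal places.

The posterior is Dirichlet(αᵢ + nᵢ) = Dirichlet(31, 12, 11).
For a Dirichlet(a₁,…,a_K) with all aᵢ > 1, the mode has j-th component (aⱼ − 1)/(Σaᵢ − K).
Here Σaᵢ = 54 and K = 3, so p_1 = (31 − 1)/(54 − 3) = 30/51 ≈ 0.5882.

MAP estimate: 0.5882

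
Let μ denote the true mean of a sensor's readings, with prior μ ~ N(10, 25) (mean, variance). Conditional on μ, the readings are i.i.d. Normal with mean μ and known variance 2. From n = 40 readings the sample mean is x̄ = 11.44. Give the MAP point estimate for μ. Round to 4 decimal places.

μ̂_MAP = 11.4371

n = 40, x̄ = 11.44.
For a Normal prior and Normal likelihood with known variance, the posterior is Normal; its mode equals its mean, the precision-weighted average.
Prior precision 1/σ₀² = 1/25 = 0.04; data precision n/σ² = 40/2 = 20.
μ̂ = (0.04·10 + 20·11.44) / (0.04 + 20) = 229.2/20.04 = 1910/167 ≈ 11.4371.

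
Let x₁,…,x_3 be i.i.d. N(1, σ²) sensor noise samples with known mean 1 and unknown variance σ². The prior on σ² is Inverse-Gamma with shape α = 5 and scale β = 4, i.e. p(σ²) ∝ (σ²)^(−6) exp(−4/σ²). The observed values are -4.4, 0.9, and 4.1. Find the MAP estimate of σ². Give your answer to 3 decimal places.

σ̂²_MAP = 3.119

Sum of squared deviations about the known mean: SS = (-4.4−1)² + (0.9−1)² + (4.1−1)² = 38.78.
The Normal likelihood contributes (σ²)^(−n/2) exp(−SS/(2σ²)), so the posterior is Inverse-Gamma(α + n/2, β + SS/2) = Inverse-Gamma(6.5, 23.39).
The mode of Inverse-Gamma(a, b) is b/(a+1) = 23.39/7.5 ≈ 3.119.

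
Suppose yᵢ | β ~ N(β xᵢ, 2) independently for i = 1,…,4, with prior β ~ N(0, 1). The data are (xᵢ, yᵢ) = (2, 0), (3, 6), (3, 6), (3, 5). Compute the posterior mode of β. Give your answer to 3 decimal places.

β̂_MAP = 1.545

log p(β | y) = −Σ(yᵢ − βxᵢ)²/(2·2) − β²/(2·1) + const.
Setting the derivative to zero: Σxᵢ(yᵢ − βxᵢ)/2 − β/1 = 0, so β = Σxᵢyᵢ / (Σxᵢ² + σ²/τ²).
Σxᵢyᵢ = 2·0 + 3·6 + 3·6 + 3·5 = 51; Σxᵢ² = 31; σ²/τ² = 2.
β̂_MAP = 51 / (31 + 2) = 51/33 ≈ 1.545.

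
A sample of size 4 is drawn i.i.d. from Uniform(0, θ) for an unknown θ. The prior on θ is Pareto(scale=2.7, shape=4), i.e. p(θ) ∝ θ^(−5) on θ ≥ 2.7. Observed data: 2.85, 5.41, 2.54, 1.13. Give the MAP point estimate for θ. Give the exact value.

θ̂_MAP = 5.41

The Uniform(0, θ) likelihood is θ^(−n) for θ ≥ max(xᵢ), zero otherwise. Here max(xᵢ) = 5.41.
Posterior ∝ θ^(−5) · θ^(−4) = θ^(−9) on θ ≥ max(2.7, 5.41) = 5.41.
This density is strictly decreasing in θ, so the posterior mode lies at the lower boundary of the support.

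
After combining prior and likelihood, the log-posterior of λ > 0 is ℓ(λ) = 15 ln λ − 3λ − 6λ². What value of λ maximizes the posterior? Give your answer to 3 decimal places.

ℓ'(λ) = 15/λ − 3 − 12λ. Setting this to zero and multiplying by λ: 12λ² + 3λ − 15 = 0.
λ = (−3 + √(3² + 4·12·15)) / (2·12) = (−3 + √729) / 24 = (−3 + 27)/24 = 1.
ℓ''(λ) = −15/λ² − 12 < 0, confirming a maximum.

λ̂_MAP = 1.000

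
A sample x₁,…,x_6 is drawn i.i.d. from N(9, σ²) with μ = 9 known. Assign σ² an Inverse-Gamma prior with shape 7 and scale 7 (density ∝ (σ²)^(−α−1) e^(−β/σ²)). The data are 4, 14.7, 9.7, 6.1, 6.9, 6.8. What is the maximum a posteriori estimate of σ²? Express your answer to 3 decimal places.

σ̂²_MAP = 4.075

Sum of squared deviations about the known mean: SS = (4−9)² + (14.7−9)² + (9.7−9)² + (6.1−9)² + (6.9−9)² + (6.8−9)² = 75.64.
The Normal likelihood contributes (σ²)^(−n/2) exp(−SS/(2σ²)), so the posterior is Inverse-Gamma(α + n/2, β + SS/2) = Inverse-Gamma(10, 44.82).
The mode of Inverse-Gamma(a, b) is b/(a+1) = 44.82/11 ≈ 4.075.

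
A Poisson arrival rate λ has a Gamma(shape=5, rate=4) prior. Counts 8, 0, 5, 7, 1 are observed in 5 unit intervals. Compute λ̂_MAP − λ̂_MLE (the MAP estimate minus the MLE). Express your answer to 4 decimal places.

MAP − MLE = -1.4222

Σxᵢ = 21. Posterior is Gamma(26, 9); MAP = (26−1)/9 = 25/9 ≈ 2.77778.
MLE = x̄ = 21/5 ≈ 4.20000.
Difference = 25/9 − 21/5 = -64/45 ≈ -1.4222.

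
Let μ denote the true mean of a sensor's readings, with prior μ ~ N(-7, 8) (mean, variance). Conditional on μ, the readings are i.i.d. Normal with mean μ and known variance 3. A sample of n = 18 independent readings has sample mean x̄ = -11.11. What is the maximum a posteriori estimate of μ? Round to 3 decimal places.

n = 18, x̄ = -11.11.
For a Normal prior and Normal likelihood with known variance, the posterior is Normal; its mode equals its mean, the precision-weighted average.
Prior precision 1/σ₀² = 1/8 = 0.125; data precision n/σ² = 18/3 = 6.
μ̂ = (0.125·(-7) + 6·(-11.11)) / (0.125 + 6) = (-67.535)/6.125 = -13507/1225 ≈ -11.026.

μ̂_MAP = -11.026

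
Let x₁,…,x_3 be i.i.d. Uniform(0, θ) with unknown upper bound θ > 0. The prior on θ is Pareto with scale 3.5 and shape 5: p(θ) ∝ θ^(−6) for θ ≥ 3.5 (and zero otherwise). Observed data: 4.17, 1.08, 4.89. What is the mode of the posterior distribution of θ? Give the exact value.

θ̂_MAP = 4.89

The Uniform(0, θ) likelihood is θ^(−n) for θ ≥ max(xᵢ), zero otherwise. Here max(xᵢ) = 4.89.
Posterior ∝ θ^(−6) · θ^(−3) = θ^(−9) on θ ≥ max(3.5, 4.89) = 4.89.
This density is strictly decreasing in θ, so the posterior mode lies at the lower boundary of the support.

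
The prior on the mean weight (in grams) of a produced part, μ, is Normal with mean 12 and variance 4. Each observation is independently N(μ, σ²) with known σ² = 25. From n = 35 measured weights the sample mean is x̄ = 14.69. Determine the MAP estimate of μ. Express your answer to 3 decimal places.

μ̂_MAP = 14.282

n = 35, x̄ = 14.69.
For a Normal prior and Normal likelihood with known variance, the posterior is Normal; its mode equals its mean, the precision-weighted average.
Prior precision 1/σ₀² = 1/4 = 0.25; data precision n/σ² = 35/25 = 1.4.
μ̂ = (0.25·12 + 1.4·14.69) / (0.25 + 1.4) = 23.566/1.65 = 11783/825 ≈ 14.282.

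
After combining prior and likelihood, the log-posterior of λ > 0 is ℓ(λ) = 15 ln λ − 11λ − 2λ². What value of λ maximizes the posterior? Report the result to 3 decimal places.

λ̂_MAP = 1.000

ℓ'(λ) = 15/λ − 11 − 4λ. Setting this to zero and multiplying by λ: 4λ² + 11λ − 15 = 0.
λ = (−11 + √(11² + 4·4·15)) / (2·4) = (−11 + √361) / 8 = (−11 + 19)/8 = 1.
ℓ''(λ) = −15/λ² − 4 < 0, confirming a maximum.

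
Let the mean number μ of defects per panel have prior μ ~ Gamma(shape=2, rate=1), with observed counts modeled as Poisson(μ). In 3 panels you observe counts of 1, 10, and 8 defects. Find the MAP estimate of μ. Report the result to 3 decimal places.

μ̂_MAP = 5.000

Σxᵢ = 1+10+8 = 19, with n = 3.
Posterior ∝ μe^(−1μ) · μ^19e^(−3μ) = μ^20e^(−4μ), i.e. Gamma(shape=21, rate=4).
The mode of a Gamma(a, b) with a ≥ 1 (shape–rate) is (a−1)/b = 20/4 ≈ 5.000.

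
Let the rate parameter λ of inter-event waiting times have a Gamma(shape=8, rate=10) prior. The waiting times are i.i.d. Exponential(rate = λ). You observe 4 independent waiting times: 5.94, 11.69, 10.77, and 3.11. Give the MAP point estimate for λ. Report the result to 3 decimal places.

λ̂_MAP = 0.265

The Exponential(rate=λ) likelihood is ∝ λ^n e^(−λΣtᵢ). Here n = 4 and Σtᵢ = 5.94 + 11.69 + 10.77 + 3.11 = 31.51.
Posterior ∝ λ^7e^(−10λ) · λ^4e^(−31.51λ) = λ^11e^(−41.51λ), i.e. Gamma(12, 41.51).
Mode = (a−1)/b = 11/41.51 ≈ 0.265.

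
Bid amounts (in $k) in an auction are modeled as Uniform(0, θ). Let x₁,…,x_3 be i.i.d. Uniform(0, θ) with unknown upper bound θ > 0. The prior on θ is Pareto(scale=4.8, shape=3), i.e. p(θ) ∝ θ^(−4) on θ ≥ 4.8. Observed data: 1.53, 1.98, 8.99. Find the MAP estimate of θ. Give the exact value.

θ̂_MAP = 8.99

The Uniform(0, θ) likelihood is θ^(−n) for θ ≥ max(xᵢ), zero otherwise. Here max(xᵢ) = 8.99.
Posterior ∝ θ^(−4) · θ^(−3) = θ^(−7) on θ ≥ max(4.8, 8.99) = 8.99.
This density is strictly decreasing in θ, so the posterior mode lies at the lower boundary of the support.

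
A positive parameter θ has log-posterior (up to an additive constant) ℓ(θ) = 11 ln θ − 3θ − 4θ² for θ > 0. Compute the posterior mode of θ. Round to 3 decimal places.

θ̂_MAP = 1.000

ℓ'(θ) = 11/θ − 3 − 8θ. Setting this to zero and multiplying by θ: 8θ² + 3θ − 11 = 0.
θ = (−3 + √(3² + 4·8·11)) / (2·8) = (−3 + √361) / 16 = (−3 + 19)/16 = 1.
ℓ''(θ) = −11/θ² − 8 < 0, confirming a maximum.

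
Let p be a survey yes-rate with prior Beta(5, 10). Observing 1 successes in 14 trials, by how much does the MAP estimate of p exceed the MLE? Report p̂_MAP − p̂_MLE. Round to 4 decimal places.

Posterior is Beta(6, 23); MAP = (6−1)/(29−2) = 5/27 ≈ 0.18519.
MLE ignores the prior: p̂_MLE = k/n = 1/14 ≈ 0.07143.
Difference = 5/27 − 1/14 = 43/378 ≈ 0.1138.

MAP − MLE = 0.1138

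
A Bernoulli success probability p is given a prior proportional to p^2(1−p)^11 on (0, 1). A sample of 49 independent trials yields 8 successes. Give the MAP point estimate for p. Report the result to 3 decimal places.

The prior density ∝ p^2(1−p)^11 is the kernel of Beta(3, 12).
Data: 8 successes in 49 trials. The binomial likelihood contributes p^8(1−p)^41, so the posterior is Beta(3+8, 12+41) = Beta(11, 53).
For Beta(a, b) with a, b > 1 the mode is (a−1)/(a+b−2) = 10/62 ≈ 0.161.

p̂_MAP = 0.161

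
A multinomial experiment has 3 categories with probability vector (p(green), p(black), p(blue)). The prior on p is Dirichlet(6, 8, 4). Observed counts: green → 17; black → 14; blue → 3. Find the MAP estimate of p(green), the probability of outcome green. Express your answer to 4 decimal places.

The posterior is Dirichlet(αᵢ + nᵢ) = Dirichlet(23, 22, 7).
For a Dirichlet(a₁,…,a_K) with all aᵢ > 1, the mode has j-th component (aⱼ − 1)/(Σaᵢ − K).
Here Σaᵢ = 52 and K = 3, so p(green) = (23 − 1)/(52 − 3) = 22/49 ≈ 0.4490.

MAP estimate of p(green) = 0.4490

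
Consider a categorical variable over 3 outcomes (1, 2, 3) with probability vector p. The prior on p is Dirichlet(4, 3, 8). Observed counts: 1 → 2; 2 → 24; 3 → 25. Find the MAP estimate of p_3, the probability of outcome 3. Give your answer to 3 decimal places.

The posterior is Dirichlet(αᵢ + nᵢ) = Dirichlet(6, 27, 33).
For a Dirichlet(a₁,…,a_K) with all aᵢ > 1, the mode has j-th component (aⱼ − 1)/(Σaᵢ − K).
Here Σaᵢ = 66 and K = 3, so p_3 = (33 − 1)/(66 − 3) = 32/63 ≈ 0.508.

MAP estimate: 0.508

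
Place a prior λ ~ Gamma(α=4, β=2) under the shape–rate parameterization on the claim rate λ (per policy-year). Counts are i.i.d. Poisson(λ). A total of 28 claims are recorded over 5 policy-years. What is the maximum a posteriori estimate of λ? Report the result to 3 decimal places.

Σxᵢ = 28, n = 5.
Posterior ∝ λ^3e^(−2λ) · λ^28e^(−5λ) = λ^31e^(−7λ), i.e. Gamma(shape=32, rate=7).
The mode of a Gamma(a, b) with a ≥ 1 (shape–rate) is (a−1)/b = 31/7 ≈ 4.429.

λ̂_MAP = 4.429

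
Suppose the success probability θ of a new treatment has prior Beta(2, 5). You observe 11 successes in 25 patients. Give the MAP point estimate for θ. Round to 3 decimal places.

θ̂_MAP = 0.400

Prior: Beta(2, 5).
Data: 11 successes in 25 trials. The binomial likelihood contributes θ^11(1−θ)^14, so the posterior is Beta(2+11, 5+14) = Beta(13, 19).
For Beta(a, b) with a, b > 1 the mode is (a−1)/(a+b−2) = 12/30 ≈ 0.400.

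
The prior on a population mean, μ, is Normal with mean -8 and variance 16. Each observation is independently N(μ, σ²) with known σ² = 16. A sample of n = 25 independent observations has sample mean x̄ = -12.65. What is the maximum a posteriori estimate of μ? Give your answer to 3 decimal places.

μ̂_MAP = -12.471

n = 25, x̄ = -12.65.
For a Normal prior and Normal likelihood with known variance, the posterior is Normal; its mode equals its mean, the precision-weighted average.
Prior precision 1/σ₀² = 1/16 = 0.0625; data precision n/σ² = 25/16 = 1.5625.
μ̂ = (0.0625·(-8) + 1.5625·(-12.65)) / (0.0625 + 1.5625) = (-20.265625)/1.625 = -1297/104 ≈ -12.471.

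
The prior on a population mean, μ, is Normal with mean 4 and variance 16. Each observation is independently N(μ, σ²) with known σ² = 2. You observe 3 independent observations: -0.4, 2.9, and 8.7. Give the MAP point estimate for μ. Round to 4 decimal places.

μ̂_MAP = 3.7440

n = 3; x̄ = ((-0.4) + 2.9 + 8.7)/3 = 11.2/3 = 56/15 ≈ 3.7333.
For a Normal prior and Normal likelihood with known variance, the posterior is Normal; its mode equals its mean, the precision-weighted average.
Prior precision 1/σ₀² = 1/16 = 0.0625; data precision n/σ² = 3/2 = 1.5.
μ̂ = (0.0625·4 + 1.5·(56/15)) / (0.0625 + 1.5) = 5.85/1.5625 = 3.7440.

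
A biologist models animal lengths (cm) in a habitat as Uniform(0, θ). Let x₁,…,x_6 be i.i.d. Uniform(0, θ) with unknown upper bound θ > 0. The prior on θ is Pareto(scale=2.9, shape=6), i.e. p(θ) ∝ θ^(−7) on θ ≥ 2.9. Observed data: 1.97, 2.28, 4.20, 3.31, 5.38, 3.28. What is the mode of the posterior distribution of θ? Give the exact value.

θ̂_MAP = 5.38

The Uniform(0, θ) likelihood is θ^(−n) for θ ≥ max(xᵢ), zero otherwise. Here max(xᵢ) = 5.38.
Posterior ∝ θ^(−7) · θ^(−6) = θ^(−13) on θ ≥ max(2.9, 5.38) = 5.38.
This density is strictly decreasing in θ, so the posterior mode lies at the lower boundary of the support.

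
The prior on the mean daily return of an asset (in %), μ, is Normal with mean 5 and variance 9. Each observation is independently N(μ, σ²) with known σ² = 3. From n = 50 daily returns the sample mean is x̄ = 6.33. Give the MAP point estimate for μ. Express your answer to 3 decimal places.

n = 50, x̄ = 6.33.
For a Normal prior and Normal likelihood with known variance, the posterior is Normal; its mode equals its mean, the precision-weighted average.
Prior precision 1/σ₀² = 1/9; data precision n/σ² = 50/3.
μ̂ = ((1/9)·5 + (50/3)·6.33) / (1/9 + 50/3) = (1909/18)/(151/9) = 1909/302 ≈ 6.321.

μ̂_MAP = 6.321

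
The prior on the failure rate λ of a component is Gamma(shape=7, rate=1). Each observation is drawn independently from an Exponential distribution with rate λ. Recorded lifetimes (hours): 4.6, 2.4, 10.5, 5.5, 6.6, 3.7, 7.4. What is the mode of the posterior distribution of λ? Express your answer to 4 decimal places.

λ̂_MAP = 0.3118

The Exponential(rate=λ) likelihood is ∝ λ^n e^(−λΣtᵢ). Here n = 7 and Σtᵢ = 4.6 + 2.4 + 10.5 + 5.5 + 6.6 + 3.7 + 7.4 = 40.7.
Posterior ∝ λ^6e^(−1λ) · λ^7e^(−40.7λ) = λ^13e^(−41.7λ), i.e. Gamma(14, 41.7).
Mode = (a−1)/b = 13/41.7 ≈ 0.3118.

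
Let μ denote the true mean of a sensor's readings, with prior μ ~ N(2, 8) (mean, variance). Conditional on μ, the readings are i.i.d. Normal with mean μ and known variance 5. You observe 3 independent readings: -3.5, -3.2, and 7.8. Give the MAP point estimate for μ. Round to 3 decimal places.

n = 3; x̄ = ((-3.5) + (-3.2) + 7.8)/3 = 1.1/3 = 11/30 ≈ 0.3667.
For a Normal prior and Normal likelihood with known variance, the posterior is Normal; its mode equals its mean, the precision-weighted average.
Prior precision 1/σ₀² = 1/8 = 0.125; data precision n/σ² = 3/5 = 0.6.
μ̂ = (0.125·2 + 0.6·(11/30)) / (0.125 + 0.6) = 0.47/0.725 = 94/145 ≈ 0.648.

μ̂_MAP = 0.648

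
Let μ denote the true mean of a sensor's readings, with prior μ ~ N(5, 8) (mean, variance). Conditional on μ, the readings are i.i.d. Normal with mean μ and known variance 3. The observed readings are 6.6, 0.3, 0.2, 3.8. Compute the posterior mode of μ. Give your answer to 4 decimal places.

n = 4; x̄ = (6.6 + 0.3 + 0.2 + 3.8)/4 = 10.9/4 = 2.725.
For a Normal prior and Normal likelihood with known variance, the posterior is Normal; its mode equals its mean, the precision-weighted average.
Prior precision 1/σ₀² = 1/8 = 0.125; data precision n/σ² = 4/3.
μ̂ = (0.125·5 + (4/3)·2.725) / (0.125 + 4/3) = (511/120)/(35/24) = 2.9200.

μ̂_MAP = 2.9200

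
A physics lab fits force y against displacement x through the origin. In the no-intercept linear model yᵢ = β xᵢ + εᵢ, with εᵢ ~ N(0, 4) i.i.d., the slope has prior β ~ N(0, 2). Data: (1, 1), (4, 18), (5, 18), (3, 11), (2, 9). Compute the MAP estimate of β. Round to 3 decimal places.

β̂_MAP = 3.754

log p(β | y) = −Σ(yᵢ − βxᵢ)²/(2·4) − β²/(2·2) + const.
Setting the derivative to zero: Σxᵢ(yᵢ − βxᵢ)/4 − β/2 = 0, so β = Σxᵢyᵢ / (Σxᵢ² + σ²/τ²).
Σxᵢyᵢ = 1·1 + 4·18 + 5·18 + 3·11 + 2·9 = 214; Σxᵢ² = 55; σ²/τ² = 2.
β̂_MAP = 214 / (55 + 2) = 214/57 ≈ 3.754.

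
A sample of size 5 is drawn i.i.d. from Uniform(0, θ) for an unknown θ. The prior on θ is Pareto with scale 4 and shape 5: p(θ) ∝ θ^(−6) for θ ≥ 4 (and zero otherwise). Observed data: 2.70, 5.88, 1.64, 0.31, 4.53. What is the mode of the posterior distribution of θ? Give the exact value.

θ̂_MAP = 5.88

The Uniform(0, θ) likelihood is θ^(−n) for θ ≥ max(xᵢ), zero otherwise. Here max(xᵢ) = 5.88.
Posterior ∝ θ^(−6) · θ^(−5) = θ^(−11) on θ ≥ max(4, 5.88) = 5.88.
This density is strictly decreasing in θ, so the posterior mode lies at the lower boundary of the support.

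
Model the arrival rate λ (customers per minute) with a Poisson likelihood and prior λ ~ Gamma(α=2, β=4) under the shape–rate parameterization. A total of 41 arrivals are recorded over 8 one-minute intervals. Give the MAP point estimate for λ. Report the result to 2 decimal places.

Σxᵢ = 41, n = 8.
Posterior ∝ λe^(−4λ) · λ^41e^(−8λ) = λ^42e^(−12λ), i.e. Gamma(shape=43, rate=12).
The mode of a Gamma(a, b) with a ≥ 1 (shape–rate) is (a−1)/b = 42/12 ≈ 3.50.

λ̂_MAP = 3.50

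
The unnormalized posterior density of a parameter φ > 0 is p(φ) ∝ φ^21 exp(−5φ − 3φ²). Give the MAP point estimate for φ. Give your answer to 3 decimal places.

φ̂_MAP = 1.500

ℓ'(φ) = 21/φ − 5 − 6φ. Setting this to zero and multiplying by φ: 6φ² + 5φ − 21 = 0.
φ = (−5 + √(5² + 4·6·21)) / (2·6) = (−5 + √529) / 12 = (−5 + 23)/12 = 3/2.
ℓ''(φ) = −21/φ² − 6 < 0, confirming a maximum.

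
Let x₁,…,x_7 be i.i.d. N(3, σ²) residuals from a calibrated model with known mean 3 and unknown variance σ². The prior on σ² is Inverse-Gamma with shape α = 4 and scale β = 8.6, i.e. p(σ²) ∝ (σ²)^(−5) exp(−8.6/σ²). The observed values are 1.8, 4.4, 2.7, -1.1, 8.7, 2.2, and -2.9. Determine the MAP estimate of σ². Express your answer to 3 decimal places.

Sum of squared deviations about the known mean: SS = (1.8−3)² + (4.4−3)² + (2.7−3)² + (-1.1−3)² + (8.7−3)² + (2.2−3)² + (-2.9−3)² = 88.24.
The Normal likelihood contributes (σ²)^(−n/2) exp(−SS/(2σ²)), so the posterior is Inverse-Gamma(α + n/2, β + SS/2) = Inverse-Gamma(7.5, 52.72).
The mode of Inverse-Gamma(a, b) is b/(a+1) = 52.72/8.5 ≈ 6.202.

σ̂²_MAP = 6.202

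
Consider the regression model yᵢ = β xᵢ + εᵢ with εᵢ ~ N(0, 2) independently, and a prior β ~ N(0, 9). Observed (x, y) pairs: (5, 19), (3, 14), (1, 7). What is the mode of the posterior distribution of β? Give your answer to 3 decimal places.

log p(β | y) = −Σ(yᵢ − βxᵢ)²/(2·2) − β²/(2·9) + const.
Setting the derivative to zero: Σxᵢ(yᵢ − βxᵢ)/2 − β/9 = 0, so β = Σxᵢyᵢ / (Σxᵢ² + σ²/τ²).
Σxᵢyᵢ = 5·19 + 3·14 + 1·7 = 144; Σxᵢ² = 35; σ²/τ² = 2/9.
β̂_MAP = 144 / (35 + 2/9) = 144/(317/9) = 1296/317 ≈ 4.088.

β̂_MAP = 4.088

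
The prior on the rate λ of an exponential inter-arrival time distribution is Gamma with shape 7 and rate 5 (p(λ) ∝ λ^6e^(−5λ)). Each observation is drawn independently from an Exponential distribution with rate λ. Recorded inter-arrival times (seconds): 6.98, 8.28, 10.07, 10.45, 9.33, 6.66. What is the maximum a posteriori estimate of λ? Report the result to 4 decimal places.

The Exponential(rate=λ) likelihood is ∝ λ^n e^(−λΣtᵢ). Here n = 6 and Σtᵢ = 6.98 + 8.28 + 10.07 + 10.45 + 9.33 + 6.66 = 51.77.
Posterior ∝ λ^6e^(−5λ) · λ^6e^(−51.77λ) = λ^12e^(−56.77λ), i.e. Gamma(13, 56.77).
Mode = (a−1)/b = 12/56.77 ≈ 0.2114.

λ̂_MAP = 0.2114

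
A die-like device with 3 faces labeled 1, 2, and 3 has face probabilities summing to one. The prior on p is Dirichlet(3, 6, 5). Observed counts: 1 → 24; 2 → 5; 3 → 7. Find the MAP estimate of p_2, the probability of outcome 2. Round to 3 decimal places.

MAP estimate: 0.213

The posterior is Dirichlet(αᵢ + nᵢ) = Dirichlet(27, 11, 12).
For a Dirichlet(a₁,…,a_K) with all aᵢ > 1, the mode has j-th component (aⱼ − 1)/(Σaᵢ − K).
Here Σaᵢ = 50 and K = 3, so p_2 = (11 − 1)/(50 − 3) = 10/47 ≈ 0.213.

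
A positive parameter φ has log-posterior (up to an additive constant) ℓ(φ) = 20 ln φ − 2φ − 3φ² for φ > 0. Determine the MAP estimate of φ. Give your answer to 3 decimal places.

ℓ'(φ) = 20/φ − 2 − 6φ. Setting this to zero and multiplying by φ: 6φ² + 2φ − 20 = 0.
φ = (−2 + √(2² + 4·6·20)) / (2·6) = (−2 + √484) / 12 = (−2 + 22)/12 = 5/3.
ℓ''(φ) = −20/φ² − 6 < 0, confirming a maximum.

φ̂_MAP = 1.667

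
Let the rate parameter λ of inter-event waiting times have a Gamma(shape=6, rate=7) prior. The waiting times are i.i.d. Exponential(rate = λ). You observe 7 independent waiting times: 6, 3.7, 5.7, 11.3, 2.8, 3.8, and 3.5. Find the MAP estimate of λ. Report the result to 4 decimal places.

The Exponential(rate=λ) likelihood is ∝ λ^n e^(−λΣtᵢ). Here n = 7 and Σtᵢ = 6 + 3.7 + 5.7 + 11.3 + 2.8 + 3.8 + 3.5 = 36.8.
Posterior ∝ λ^5e^(−7λ) · λ^7e^(−36.8λ) = λ^12e^(−43.8λ), i.e. Gamma(13, 43.8).
Mode = (a−1)/b = 12/43.8 ≈ 0.2740.

λ̂_MAP = 0.2740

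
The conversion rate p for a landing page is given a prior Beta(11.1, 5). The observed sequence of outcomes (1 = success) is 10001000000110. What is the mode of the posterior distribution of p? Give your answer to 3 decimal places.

p̂_MAP = 0.502

Prior: Beta(11.1, 5).
Data: 4 successes in 14 trials (from the sequence). The binomial likelihood contributes p^4(1−p)^10, so the posterior is Beta(11.1+4, 5+10) = Beta(15.1, 15).
For Beta(a, b) with a, b > 1 the mode is (a−1)/(a+b−2) = 14.1/28.1 ≈ 0.502.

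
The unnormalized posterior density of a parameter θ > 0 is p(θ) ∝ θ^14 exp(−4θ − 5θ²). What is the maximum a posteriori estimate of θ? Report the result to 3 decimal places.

θ̂_MAP = 1.000

ℓ'(θ) = 14/θ − 4 − 10θ. Setting this to zero and multiplying by θ: 10θ² + 4θ − 14 = 0.
θ = (−4 + √(4² + 4·10·14)) / (2·10) = (−4 + √576) / 20 = (−4 + 24)/20 = 1.
ℓ''(θ) = −14/θ² − 10 < 0, confirming a maximum.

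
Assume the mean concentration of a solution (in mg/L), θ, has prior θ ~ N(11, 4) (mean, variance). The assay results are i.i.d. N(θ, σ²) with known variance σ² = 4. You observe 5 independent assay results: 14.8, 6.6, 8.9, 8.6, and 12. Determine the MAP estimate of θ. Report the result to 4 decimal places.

θ̂_MAP = 10.3167

n = 5; x̄ = (14.8 + 6.6 + 8.9 + 8.6 + 12)/5 = 50.9/5 = 10.18.
For a Normal prior and Normal likelihood with known variance, the posterior is Normal; its mode equals its mean, the precision-weighted average.
Prior precision 1/σ₀² = 1/4 = 0.25; data precision n/σ² = 5/4 = 1.25.
θ̂ = (0.25·11 + 1.25·10.18) / (0.25 + 1.25) = 15.475/1.5 = 619/60 ≈ 10.3167.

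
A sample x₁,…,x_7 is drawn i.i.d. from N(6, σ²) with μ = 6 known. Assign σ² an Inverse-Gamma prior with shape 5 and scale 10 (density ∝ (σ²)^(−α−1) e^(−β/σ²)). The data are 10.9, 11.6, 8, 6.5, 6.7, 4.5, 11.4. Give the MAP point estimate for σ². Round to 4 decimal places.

Sum of squared deviations about the known mean: SS = (10.9−6)² + (11.6−6)² + (8−6)² + (6.5−6)² + (6.7−6)² + (4.5−6)² + (11.4−6)² = 91.52.
The Normal likelihood contributes (σ²)^(−n/2) exp(−SS/(2σ²)), so the posterior is Inverse-Gamma(α + n/2, β + SS/2) = Inverse-Gamma(8.5, 55.76).
The mode of Inverse-Gamma(a, b) is b/(a+1) = 55.76/9.5 ≈ 5.8695.

σ̂²_MAP = 5.8695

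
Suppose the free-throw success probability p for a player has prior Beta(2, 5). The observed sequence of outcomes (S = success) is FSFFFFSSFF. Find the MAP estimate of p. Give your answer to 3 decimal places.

Prior: Beta(2, 5).
Data: 3 successes in 10 trials (from the sequence). The binomial likelihood contributes p^3(1−p)^7, so the posterior is Beta(2+3, 5+7) = Beta(5, 12).
For Beta(a, b) with a, b > 1 the mode is (a−1)/(a+b−2) = 4/15 ≈ 0.267.

p̂_MAP = 0.267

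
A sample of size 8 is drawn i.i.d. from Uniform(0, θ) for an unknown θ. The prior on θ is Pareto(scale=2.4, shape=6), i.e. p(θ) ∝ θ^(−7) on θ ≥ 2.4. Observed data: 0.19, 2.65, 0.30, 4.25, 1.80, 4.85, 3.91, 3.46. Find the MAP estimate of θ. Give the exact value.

θ̂_MAP = 4.85

The Uniform(0, θ) likelihood is θ^(−n) for θ ≥ max(xᵢ), zero otherwise. Here max(xᵢ) = 4.85.
Posterior ∝ θ^(−7) · θ^(−8) = θ^(−15) on θ ≥ max(2.4, 4.85) = 4.85.
This density is strictly decreasing in θ, so the posterior mode lies at the lower boundary of the support.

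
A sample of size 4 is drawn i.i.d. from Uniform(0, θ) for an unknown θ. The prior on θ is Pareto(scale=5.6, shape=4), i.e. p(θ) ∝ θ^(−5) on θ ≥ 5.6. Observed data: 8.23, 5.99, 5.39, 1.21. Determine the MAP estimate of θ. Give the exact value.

The Uniform(0, θ) likelihood is θ^(−n) for θ ≥ max(xᵢ), zero otherwise. Here max(xᵢ) = 8.23.
Posterior ∝ θ^(−5) · θ^(−4) = θ^(−9) on θ ≥ max(5.6, 8.23) = 8.23.
This density is strictly decreasing in θ, so the posterior mode lies at the lower boundary of the support.

θ̂_MAP = 8.23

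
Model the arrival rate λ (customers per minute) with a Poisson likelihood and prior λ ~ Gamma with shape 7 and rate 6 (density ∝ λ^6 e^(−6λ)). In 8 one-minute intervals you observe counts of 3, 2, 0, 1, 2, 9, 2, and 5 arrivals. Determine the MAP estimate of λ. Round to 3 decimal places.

λ̂_MAP = 2.143

Σxᵢ = 3+2+0+1+2+9+2+5 = 24, with n = 8.
Posterior ∝ λ^6e^(−6λ) · λ^24e^(−8λ) = λ^30e^(−14λ), i.e. Gamma(shape=31, rate=14).
The mode of a Gamma(a, b) with a ≥ 1 (shape–rate) is (a−1)/b = 30/14 ≈ 2.143.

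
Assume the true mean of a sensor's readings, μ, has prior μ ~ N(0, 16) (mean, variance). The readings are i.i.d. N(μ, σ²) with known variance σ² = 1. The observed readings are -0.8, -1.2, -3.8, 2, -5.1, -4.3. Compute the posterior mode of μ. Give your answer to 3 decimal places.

μ̂_MAP = -2.177

n = 6; x̄ = ((-0.8) + (-1.2) + (-3.8) + 2 + (-5.1) + (-4.3))/6 = -13.2/6 = -2.2.
For a Normal prior and Normal likelihood with known variance, the posterior is Normal; its mode equals its mean, the precision-weighted average.
Prior precision 1/σ₀² = 1/16 = 0.0625; data precision n/σ² = 6/1 = 6.
μ̂ = (0.0625·0 + 6·(-2.2)) / (0.0625 + 6) = (-13.2)/6.0625 = -1056/485 ≈ -2.177.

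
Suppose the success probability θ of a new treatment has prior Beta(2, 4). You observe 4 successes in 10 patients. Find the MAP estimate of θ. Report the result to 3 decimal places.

Prior: Beta(2, 4).
Data: 4 successes in 10 trials. The binomial likelihood contributes θ^4(1−θ)^6, so the posterior is Beta(2+4, 4+6) = Beta(6, 10).
For Beta(a, b) with a, b > 1 the mode is (a−1)/(a+b−2) = 5/14 ≈ 0.357.

θ̂_MAP = 0.357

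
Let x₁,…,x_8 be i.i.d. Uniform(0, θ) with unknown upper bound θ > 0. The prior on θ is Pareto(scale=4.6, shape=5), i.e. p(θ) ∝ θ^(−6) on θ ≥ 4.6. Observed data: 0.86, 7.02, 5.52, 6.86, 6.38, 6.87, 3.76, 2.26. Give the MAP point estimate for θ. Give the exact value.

The Uniform(0, θ) likelihood is θ^(−n) for θ ≥ max(xᵢ), zero otherwise. Here max(xᵢ) = 7.02.
Posterior ∝ θ^(−6) · θ^(−8) = θ^(−14) on θ ≥ max(4.6, 7.02) = 7.02.
This density is strictly decreasing in θ, so the posterior mode lies at the lower boundary of the support.

θ̂_MAP = 7.02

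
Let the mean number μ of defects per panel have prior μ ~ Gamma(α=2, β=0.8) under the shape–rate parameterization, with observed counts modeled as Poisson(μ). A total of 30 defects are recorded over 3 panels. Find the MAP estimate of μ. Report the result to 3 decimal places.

Σxᵢ = 30, n = 3.
Posterior ∝ μe^(−0.8μ) · μ^30e^(−3μ) = μ^31e^(−3.8μ), i.e. Gamma(shape=32, rate=3.8).
The mode of a Gamma(a, b) with a ≥ 1 (shape–rate) is (a−1)/b = 31/3.8 ≈ 8.158.

μ̂_MAP = 8.158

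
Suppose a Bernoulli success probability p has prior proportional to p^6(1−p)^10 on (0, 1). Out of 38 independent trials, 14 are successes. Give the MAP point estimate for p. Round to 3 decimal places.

p̂_MAP = 0.370

The prior density ∝ p^6(1−p)^10 is the kernel of Beta(7, 11).
Data: 14 successes in 38 trials. The binomial likelihood contributes p^14(1−p)^24, so the posterior is Beta(7+14, 11+24) = Beta(21, 35).
For Beta(a, b) with a, b > 1 the mode is (a−1)/(a+b−2) = 20/54 ≈ 0.370.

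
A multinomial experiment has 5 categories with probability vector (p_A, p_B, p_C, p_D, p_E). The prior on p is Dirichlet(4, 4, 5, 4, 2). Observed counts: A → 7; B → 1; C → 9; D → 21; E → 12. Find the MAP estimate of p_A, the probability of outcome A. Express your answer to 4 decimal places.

MAP estimate of p_A = 0.1563

The posterior is Dirichlet(αᵢ + nᵢ) = Dirichlet(11, 5, 14, 25, 14).
For a Dirichlet(a₁,…,a_K) with all aᵢ > 1, the mode has j-th component (aⱼ − 1)/(Σaᵢ − K).
Here Σaᵢ = 69 and K = 5, so p_A = (11 − 1)/(69 − 5) = 10/64 ≈ 0.1563.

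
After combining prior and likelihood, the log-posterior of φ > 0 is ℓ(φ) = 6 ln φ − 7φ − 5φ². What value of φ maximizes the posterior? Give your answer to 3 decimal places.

φ̂_MAP = 0.500

ℓ'(φ) = 6/φ − 7 − 10φ. Setting this to zero and multiplying by φ: 10φ² + 7φ − 6 = 0.
φ = (−7 + √(7² + 4·10·6)) / (2·10) = (−7 + √289) / 20 = (−7 + 17)/20 = 1/2.
ℓ''(φ) = −6/φ² − 10 < 0, confirming a maximum.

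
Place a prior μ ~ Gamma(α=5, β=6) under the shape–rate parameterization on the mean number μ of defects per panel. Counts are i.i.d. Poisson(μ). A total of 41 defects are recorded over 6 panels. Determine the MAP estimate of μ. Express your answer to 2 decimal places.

Σxᵢ = 41, n = 6.
Posterior ∝ μ^4e^(−6μ) · μ^41e^(−6μ) = μ^45e^(−12μ), i.e. Gamma(shape=46, rate=12).
The mode of a Gamma(a, b) with a ≥ 1 (shape–rate) is (a−1)/b = 45/12 ≈ 3.75.

μ̂_MAP = 3.75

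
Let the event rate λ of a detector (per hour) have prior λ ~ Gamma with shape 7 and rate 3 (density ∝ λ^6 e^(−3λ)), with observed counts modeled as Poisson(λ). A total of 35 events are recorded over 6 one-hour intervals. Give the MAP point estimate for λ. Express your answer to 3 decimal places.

λ̂_MAP = 4.556

Σxᵢ = 35, n = 6.
Posterior ∝ λ^6e^(−3λ) · λ^35e^(−6λ) = λ^41e^(−9λ), i.e. Gamma(shape=42, rate=9).
The mode of a Gamma(a, b) with a ≥ 1 (shape–rate) is (a−1)/b = 41/9 ≈ 4.556.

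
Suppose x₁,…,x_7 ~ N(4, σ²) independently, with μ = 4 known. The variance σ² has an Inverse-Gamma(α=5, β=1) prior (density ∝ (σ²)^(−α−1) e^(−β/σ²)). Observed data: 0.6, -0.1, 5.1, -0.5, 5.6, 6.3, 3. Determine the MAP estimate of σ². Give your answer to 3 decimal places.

σ̂²_MAP = 3.194

Sum of squared deviations about the known mean: SS = (0.6−4)² + (-0.1−4)² + (5.1−4)² + (-0.5−4)² + (5.6−4)² + (6.3−4)² + (3−4)² = 58.68.
The Normal likelihood contributes (σ²)^(−n/2) exp(−SS/(2σ²)), so the posterior is Inverse-Gamma(α + n/2, β + SS/2) = Inverse-Gamma(8.5, 30.34).
The mode of Inverse-Gamma(a, b) is b/(a+1) = 30.34/9.5 ≈ 3.194.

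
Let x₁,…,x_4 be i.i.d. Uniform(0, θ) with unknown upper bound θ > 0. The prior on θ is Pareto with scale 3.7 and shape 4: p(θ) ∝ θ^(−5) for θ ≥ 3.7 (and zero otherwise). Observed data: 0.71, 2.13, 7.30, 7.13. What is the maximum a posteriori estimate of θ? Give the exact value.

The Uniform(0, θ) likelihood is θ^(−n) for θ ≥ max(xᵢ), zero otherwise. Here max(xᵢ) = 7.30.
Posterior ∝ θ^(−5) · θ^(−4) = θ^(−9) on θ ≥ max(3.7, 7.30) = 7.30.
This density is strictly decreasing in θ, so the posterior mode lies at the lower boundary of the support.

θ̂_MAP = 7.30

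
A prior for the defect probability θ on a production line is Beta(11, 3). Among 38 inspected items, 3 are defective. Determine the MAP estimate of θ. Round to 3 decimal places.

Prior: Beta(11, 3).
Data: 3 successes in 38 trials. The binomial likelihood contributes θ^3(1−θ)^35, so the posterior is Beta(11+3, 3+35) = Beta(14, 38).
For Beta(a, b) with a, b > 1 the mode is (a−1)/(a+b−2) = 13/50 ≈ 0.260.

θ̂_MAP = 0.260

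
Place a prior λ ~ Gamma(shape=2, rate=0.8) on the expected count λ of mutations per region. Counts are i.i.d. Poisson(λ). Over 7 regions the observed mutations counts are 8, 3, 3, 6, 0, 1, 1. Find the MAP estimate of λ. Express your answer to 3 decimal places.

λ̂_MAP = 2.949

Σxᵢ = 8+3+3+6+0+1+1 = 22, with n = 7.
Posterior ∝ λe^(−0.8λ) · λ^22e^(−7λ) = λ^23e^(−7.8λ), i.e. Gamma(shape=24, rate=7.8).
The mode of a Gamma(a, b) with a ≥ 1 (shape–rate) is (a−1)/b = 23/7.8 ≈ 2.949.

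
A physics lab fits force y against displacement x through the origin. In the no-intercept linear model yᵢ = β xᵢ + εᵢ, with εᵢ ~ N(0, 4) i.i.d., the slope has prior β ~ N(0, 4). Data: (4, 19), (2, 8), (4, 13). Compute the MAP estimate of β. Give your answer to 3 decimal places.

β̂_MAP = 3.892

log p(β | y) = −Σ(yᵢ − βxᵢ)²/(2·4) − β²/(2·4) + const.
Setting the derivative to zero: Σxᵢ(yᵢ − βxᵢ)/4 − β/4 = 0, so β = Σxᵢyᵢ / (Σxᵢ² + σ²/τ²).
Σxᵢyᵢ = 4·19 + 2·8 + 4·13 = 144; Σxᵢ² = 36; σ²/τ² = 1.
β̂_MAP = 144 / (36 + 1) = 144/37 ≈ 3.892.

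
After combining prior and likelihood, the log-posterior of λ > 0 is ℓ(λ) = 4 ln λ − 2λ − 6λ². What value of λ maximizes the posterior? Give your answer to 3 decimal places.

ℓ'(λ) = 4/λ − 2 − 12λ. Setting this to zero and multiplying by λ: 12λ² + 2λ − 4 = 0.
λ = (−2 + √(2² + 4·12·4)) / (2·12) = (−2 + √196) / 24 = (−2 + 14)/24 = 1/2.
ℓ''(λ) = −4/λ² − 12 < 0, confirming a maximum.

λ̂_MAP = 0.500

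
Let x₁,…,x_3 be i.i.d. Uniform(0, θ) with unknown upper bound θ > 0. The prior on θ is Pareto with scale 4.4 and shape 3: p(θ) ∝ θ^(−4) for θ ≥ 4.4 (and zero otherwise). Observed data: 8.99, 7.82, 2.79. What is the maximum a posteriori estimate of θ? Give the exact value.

The Uniform(0, θ) likelihood is θ^(−n) for θ ≥ max(xᵢ), zero otherwise. Here max(xᵢ) = 8.99.
Posterior ∝ θ^(−4) · θ^(−3) = θ^(−7) on θ ≥ max(4.4, 8.99) = 8.99.
This density is strictly decreasing in θ, so the posterior mode lies at the lower boundary of the support.

θ̂_MAP = 8.99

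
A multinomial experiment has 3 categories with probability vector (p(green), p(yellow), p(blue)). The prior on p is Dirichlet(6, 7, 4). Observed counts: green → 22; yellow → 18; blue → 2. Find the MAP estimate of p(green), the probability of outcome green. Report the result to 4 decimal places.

MAP estimate of p(green) = 0.4821

The posterior is Dirichlet(αᵢ + nᵢ) = Dirichlet(28, 25, 6).
For a Dirichlet(a₁,…,a_K) with all aᵢ > 1, the mode has j-th component (aⱼ − 1)/(Σaᵢ − K).
Here Σaᵢ = 59 and K = 3, so p(green) = (28 − 1)/(59 − 3) = 27/56 ≈ 0.4821.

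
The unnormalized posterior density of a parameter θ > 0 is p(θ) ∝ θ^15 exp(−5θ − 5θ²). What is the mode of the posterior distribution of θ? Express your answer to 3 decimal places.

θ̂_MAP = 1.000

ℓ'(θ) = 15/θ − 5 − 10θ. Setting this to zero and multiplying by θ: 10θ² + 5θ − 15 = 0.
θ = (−5 + √(5² + 4·10·15)) / (2·10) = (−5 + √625) / 20 = (−5 + 25)/20 = 1.
ℓ''(θ) = −15/θ² − 10 < 0, confirming a maximum.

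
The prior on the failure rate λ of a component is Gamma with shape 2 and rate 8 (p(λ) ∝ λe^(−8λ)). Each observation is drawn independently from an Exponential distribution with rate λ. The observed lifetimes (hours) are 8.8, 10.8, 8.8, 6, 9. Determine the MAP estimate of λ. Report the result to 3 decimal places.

λ̂_MAP = 0.117

The Exponential(rate=λ) likelihood is ∝ λ^n e^(−λΣtᵢ). Here n = 5 and Σtᵢ = 8.8 + 10.8 + 8.8 + 6 + 9 = 43.4.
Posterior ∝ λe^(−8λ) · λ^5e^(−43.4λ) = λ^6e^(−51.4λ), i.e. Gamma(7, 51.4).
Mode = (a−1)/b = 6/51.4 ≈ 0.117.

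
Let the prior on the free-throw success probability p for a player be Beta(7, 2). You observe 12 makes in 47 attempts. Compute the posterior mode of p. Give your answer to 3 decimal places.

p̂_MAP = 0.333

Prior: Beta(7, 2).
Data: 12 successes in 47 trials. The binomial likelihood contributes p^12(1−p)^35, so the posterior is Beta(7+12, 2+35) = Beta(19, 37).
For Beta(a, b) with a, b > 1 the mode is (a−1)/(a+b−2) = 18/54 ≈ 0.333.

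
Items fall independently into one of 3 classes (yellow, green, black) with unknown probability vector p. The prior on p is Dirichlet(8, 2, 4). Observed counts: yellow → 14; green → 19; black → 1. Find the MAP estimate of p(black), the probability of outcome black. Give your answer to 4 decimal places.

The posterior is Dirichlet(αᵢ + nᵢ) = Dirichlet(22, 21, 5).
For a Dirichlet(a₁,…,a_K) with all aᵢ > 1, the mode has j-th component (aⱼ − 1)/(Σaᵢ − K).
Here Σaᵢ = 48 and K = 3, so p(black) = (5 − 1)/(48 − 3) = 4/45 ≈ 0.0889.

MAP estimate of p(black) = 0.0889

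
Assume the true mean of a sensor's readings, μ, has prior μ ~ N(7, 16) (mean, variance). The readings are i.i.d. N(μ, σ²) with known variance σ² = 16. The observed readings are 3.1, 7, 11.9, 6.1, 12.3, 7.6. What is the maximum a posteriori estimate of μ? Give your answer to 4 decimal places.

n = 6; x̄ = (3.1 + 7 + 11.9 + 6.1 + 12.3 + 7.6)/6 = 48/6 = 8.
For a Normal prior and Normal likelihood with known variance, the posterior is Normal; its mode equals its mean, the precision-weighted average.
Prior precision 1/σ₀² = 1/16 = 0.0625; data precision n/σ² = 6/16 = 0.375.
μ̂ = (0.0625·7 + 0.375·8) / (0.0625 + 0.375) = 3.4375/0.4375 = 55/7 ≈ 7.8571.

μ̂_MAP = 7.8571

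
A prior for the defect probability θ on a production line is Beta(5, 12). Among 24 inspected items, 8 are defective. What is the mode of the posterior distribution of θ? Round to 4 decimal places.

θ̂_MAP = 0.3077

Prior: Beta(5, 12).
Data: 8 successes in 24 trials. The binomial likelihood contributes θ^8(1−θ)^16, so the posterior is Beta(5+8, 12+16) = Beta(13, 28).
For Beta(a, b) with a, b > 1 the mode is (a−1)/(a+b−2) = 12/39 ≈ 0.3077.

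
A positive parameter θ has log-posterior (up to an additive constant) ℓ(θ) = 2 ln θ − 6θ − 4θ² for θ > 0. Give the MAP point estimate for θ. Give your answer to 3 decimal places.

θ̂_MAP = 0.250

ℓ'(θ) = 2/θ − 6 − 8θ. Setting this to zero and multiplying by θ: 8θ² + 6θ − 2 = 0.
θ = (−6 + √(6² + 4·8·2)) / (2·8) = (−6 + √100) / 16 = (−6 + 10)/16 = 1/4.
ℓ''(θ) = −2/θ² − 8 < 0, confirming a maximum.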